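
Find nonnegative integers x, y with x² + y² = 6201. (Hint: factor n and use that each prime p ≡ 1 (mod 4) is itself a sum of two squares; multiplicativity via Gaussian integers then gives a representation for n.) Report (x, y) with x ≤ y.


Step 1: Factor n = 6201 = 3^2 · 13 · 53.
Step 2: Check the mod-4 condition on each prime factor: 3 ≡ 3 (mod 4), exponent 2 (must be even); 13 ≡ 1 (mod 4), exponent 1; 53 ≡ 1 (mod 4), exponent 1.
All primes ≡ 3 (mod 4) appear to even exponent (or don't appear), so by the two-squares theorem n IS expressible as a sum of two squares.
Step 3: Build a representation. Group n = k² · m with k = 3 and m = 13 · 53 = 689 (a product of primes ≡ 1 (mod 4)); a representation of m scales to one of n via (k·x)² + (k·y)² = k²(x² + y²). Each prime p ≡ 1 (mod 4) is itself a sum of two squares; find a² by testing p − a² for a perfect square:
  13: 13 − 1² = 12, 13 − 2² = 9 = 3² ⇒ 13 = 2² + 3².
  53: 53 − 1² = 52, 53 − 2² = 49 = 7² ⇒ 53 = 2² + 7².
  Combine using the Brahmagupta–Fibonacci identity (a² + b²)(c² + d²) = (ac − bd)² + (ad + bc)² = (ac + bd)² + (ad − bc)²:
  13 · 53 = 689: from (2² + 3²)(2² + 7²), take (2·2 − 3·7, 2·7 + 3·2) = (4 − 21, 14 + 6) = (-17, 20); dropping signs (only squares matter) gives (17, 20); check 17² + 20² = 289 + 400 = 689 ✓.
  Scale by k = 3: (3·17, 3·20) = (51, 60).
Step 4: Order so x ≤ y and verify: 51² + 60² = 2601 + 3600 = 6201 = n. ✓

n = 6201 = 51² + 60² (one valid representation with x ≤ y).


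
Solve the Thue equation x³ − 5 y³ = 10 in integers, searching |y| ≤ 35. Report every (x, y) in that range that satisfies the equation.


The equation is x³ - 5y³ = 10. For fixed y, x³ = 5·y³ + 10, so a solution requires the RHS to be a perfect cube.
Strategy: iterate y from -35 to 35, compute RHS = 5·y³ + 10, and check whether it is a (positive or negative) perfect cube.
Check small values of y:
  y = 0: RHS = 10 is not a perfect cube.
  y = 1: RHS = 15 is not a perfect cube.
  y = -1: RHS = 5 is not a perfect cube.
  y = 2: RHS = 50 is not a perfect cube.
  y = -2: RHS = -30 is not a perfect cube.
  y = 3: RHS = 145 is not a perfect cube.
  y = -3: RHS = -125 = (-5)³ ⇒ x = -5 works.
Continuing the search up to |y| = 35 finds no further solutions beyond those listed.
Collected solutions: (-5, -3).

Solutions (with |y| ≤ 35): (-5, -3).


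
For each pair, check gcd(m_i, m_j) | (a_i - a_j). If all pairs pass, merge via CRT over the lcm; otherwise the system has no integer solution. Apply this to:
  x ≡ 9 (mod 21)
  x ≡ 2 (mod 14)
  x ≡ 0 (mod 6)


Moduli 21, 14, 6 are not pairwise coprime, so CRT works modulo lcm(m_i) when all pairwise compatibility conditions hold.
Pairwise compatibility: gcd(m_i, m_j) must divide a_i - a_j for every pair.
Merge one congruence at a time:
  Start: x ≡ 9 (mod 21).
  Combine with x ≡ 2 (mod 14): gcd(21, 14) = 7; 2 - 9 = -7, which IS divisible by 7, so compatible.
    Write x = 9 + 21·t and substitute into x ≡ 2 (mod 14): 21·t ≡ 2 − 9 = -7 (mod 14).
    Divide the congruence (and modulus) by g = 7: 3·t ≡ -1 (mod 2).
    Reduce coefficients mod 2: 1·t ≡ 1 (mod 2).
    So t ≡ 1 (mod 2).
    Then x = 9 + 21·1 = 30, valid modulo lcm(21, 14) = 42: x ≡ 30 (mod 42).
  Combine with x ≡ 0 (mod 6): gcd(42, 6) = 6; 0 - 30 = -30, which IS divisible by 6, so compatible.
    Write x = 30 + 42·t and substitute into x ≡ 0 (mod 6): 42·t ≡ 0 − 30 = -30 (mod 6).
    Divide the congruence (and modulus) by g = 6: 7·t ≡ -5 (mod 1).
    Modulo 1 every t works; take t = 0.
    Then x = 30 + 42·0 = 30, valid modulo lcm(42, 6) = 42: x ≡ 30 (mod 42).
Verify: 30 mod 21 = 9, 30 mod 14 = 2, 30 mod 6 = 0.

x ≡ 30 (mod 42).


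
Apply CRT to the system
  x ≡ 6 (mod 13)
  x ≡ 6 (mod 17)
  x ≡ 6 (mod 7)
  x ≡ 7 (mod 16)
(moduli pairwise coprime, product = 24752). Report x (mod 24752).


Product of moduli M = 13 · 17 · 7 · 16 = 24752.
Merge one congruence at a time:
  Start: x ≡ 6 (mod 13).
  Combine with x ≡ 6 (mod 17); new modulus lcm = 221.
    Write x = 6 + 13·t and substitute into x ≡ 6 (mod 17): 13·t ≡ 6 − 6 = 0 (mod 17).
    The inverse of 13 mod 17 is 4 (since 13·4 = 52 = 3·17 + 1), so t ≡ 4·0 = 0 ≡ 0 (mod 17).
    Then x = 6 + 13·0 = 6, valid modulo lcm(13, 17) = 221: x ≡ 6 (mod 221).
  Combine with x ≡ 6 (mod 7); new modulus lcm = 1547.
    Write x = 6 + 221·t and substitute into x ≡ 6 (mod 7): 221·t ≡ 6 − 6 = 0 (mod 7).
    Reduce coefficients mod 7: 4·t ≡ 0 (mod 7).
    The inverse of 4 mod 7 is 2 (since 4·2 = 8 = 1·7 + 1), so t ≡ 2·0 = 0 ≡ 0 (mod 7).
    Then x = 6 + 221·0 = 6, valid modulo lcm(221, 7) = 1547: x ≡ 6 (mod 1547).
  Combine with x ≡ 7 (mod 16); new modulus lcm = 24752.
    Write x = 6 + 1547·t and substitute into x ≡ 7 (mod 16): 1547·t ≡ 7 − 6 = 1 (mod 16).
    Reduce coefficients mod 16: 11·t ≡ 1 (mod 16).
    The inverse of 11 mod 16 is 3 (since 11·3 = 33 = 2·16 + 1), so t ≡ 3·1 = 3 ≡ 3 (mod 16).
    Then x = 6 + 1547·3 = 4647, valid modulo lcm(1547, 16) = 24752: x ≡ 4647 (mod 24752).
Verify against each original: 4647 mod 13 = 6, 4647 mod 17 = 6, 4647 mod 7 = 6, 4647 mod 16 = 7.

x ≡ 4647 (mod 24752).


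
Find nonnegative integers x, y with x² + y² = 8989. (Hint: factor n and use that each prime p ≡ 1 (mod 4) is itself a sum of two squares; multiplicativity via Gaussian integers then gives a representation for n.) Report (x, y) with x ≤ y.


Step 1: Factor n = 8989 = 89 · 101.
Step 2: Check the mod-4 condition on each prime factor: 89 ≡ 1 (mod 4), exponent 1; 101 ≡ 1 (mod 4), exponent 1.
All primes ≡ 3 (mod 4) appear to even exponent (or don't appear), so by the two-squares theorem n IS expressible as a sum of two squares.
Step 3: Build a representation. Here n = 89 · 101 is a product of primes ≡ 1 (mod 4). Each prime p ≡ 1 (mod 4) is itself a sum of two squares; find a² by testing p − a² for a perfect square:
  89: 89 − 1² = 88, 89 − 2² = 85, 89 − 3² = 80, 89 − 4² = 73, 89 − 5² = 64 = 8² ⇒ 89 = 5² + 8².
  101: 101 − 1² = 100 = 10² ⇒ 101 = 1² + 10².
  Combine using the Brahmagupta–Fibonacci identity (a² + b²)(c² + d²) = (ac − bd)² + (ad + bc)² = (ac + bd)² + (ad − bc)²:
  89 · 101 = 8989: from (5² + 8²)(1² + 10²), take (5·1 − 8·10, 5·10 + 8·1) = (5 − 80, 50 + 8) = (-75, 58); dropping signs (only squares matter) gives (75, 58); check 75² + 58² = 5625 + 3364 = 8989 ✓.
Step 4: Order so x ≤ y and verify: 58² + 75² = 3364 + 5625 = 8989 = n. ✓

n = 8989 = 58² + 75² (one valid representation with x ≤ y).


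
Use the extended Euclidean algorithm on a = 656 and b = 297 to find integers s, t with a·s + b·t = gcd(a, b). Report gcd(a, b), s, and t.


Euclidean algorithm on (656, 297) — divide until remainder is 0:
  656 = 2 · 297 + 62
  297 = 4 · 62 + 49
  62 = 1 · 49 + 13
  49 = 3 · 13 + 10
  13 = 1 · 10 + 3
  10 = 3 · 3 + 1
  3 = 3 · 1 + 0
gcd(656, 297) = 1.
Track Bezout coefficients alongside the remainders: start with r₀ = 656 = a·1 + b·0 (s = 1, t = 0) and r₁ = 297 = a·0 + b·1 (s = 0, t = 1); each new remainder r_{k+1} = r_{k-1} − q_k·r_k inherits s_{k+1} = s_{k-1} − q_k·s_k, t_{k+1} = t_{k-1} − q_k·t_k, so r_k = a·s_k + b·t_k at every step:
  q = 2: r = 62, s = 1 − 2·0 = 1, t = 0 − 2·1 = -2  (check: 656·1 + 297·(-2) = 62)
  q = 4: r = 49, s = 0 − 4·1 = -4, t = 1 − 4·(-2) = 9  (check: 656·(-4) + 297·9 = 49)
  q = 1: r = 13, s = 1 − 1·(-4) = 5, t = -2 − 1·9 = -11  (check: 656·5 + 297·(-11) = 13)
  q = 3: r = 10, s = -4 − 3·5 = -19, t = 9 − 3·(-11) = 42  (check: 656·(-19) + 297·42 = 10)
  q = 1: r = 3, s = 5 − 1·(-19) = 24, t = -11 − 1·42 = -53  (check: 656·24 + 297·(-53) = 3)
  q = 3: r = 1, s = -19 − 3·24 = -91, t = 42 − 3·(-53) = 201  (check: 656·(-91) + 297·201 = 1)
The row with r = 1 (the gcd) gives the Bezout coefficients s = -91, t = 201.
Result: 656 · (-91) + 297 · (201) = 1.

gcd(656, 297) = 1; s = -91, t = 201 (check: 656·(-91) + 297·201 = 1).


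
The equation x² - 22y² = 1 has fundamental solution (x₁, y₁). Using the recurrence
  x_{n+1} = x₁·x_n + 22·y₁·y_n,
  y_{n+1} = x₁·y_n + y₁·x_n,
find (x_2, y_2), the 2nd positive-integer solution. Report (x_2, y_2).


Step 1: Find the fundamental solution (x₁, y₁) of x² - 22y² = 1.
  Expand √22 as a continued fraction. a₀ = ⌊√22⌋ = 4; iterate m_{k+1} = d_k·a_k − m_k, d_{k+1} = (22 − m_{k+1}²)/d_k, a_{k+1} = ⌊(a₀ + m_{k+1})/d_{k+1}⌋ (starting m₀ = 0, d₀ = 1), with convergents p_k = a_k·p_{k-1} + p_{k-2}, q_k = a_k·q_{k-1} + q_{k-2} (p₋₁ = 1, q₋₁ = 0):
  k = 0: a₀ = 4; p₀/q₀ = 4/1; p₀² − 22·q₀² = 16 − 22 = -6.
  k = 1: m = 4, d = 6, a = ⌊(4 + 4)/6⌋ = 1; p/q = (1·4 + 1)/(1·1 + 0) = 5/1; p² − 22·q² = 25 − 22 = 3.
  k = 2: m = 2, d = 3, a = ⌊(4 + 2)/3⌋ = 2; p/q = (2·5 + 4)/(2·1 + 1) = 14/3; p² − 22·q² = 196 − 198 = -2.
  k = 3: m = 4, d = 2, a = ⌊(4 + 4)/2⌋ = 4; p/q = (4·14 + 5)/(4·3 + 1) = 61/13; p² − 22·q² = 3721 − 3718 = 3.
  k = 4: m = 4, d = 3, a = ⌊(4 + 4)/3⌋ = 2; p/q = (2·61 + 14)/(2·13 + 3) = 136/29; p² − 22·q² = 18496 − 18502 = -6.
  k = 5: m = 2, d = 6, a = ⌊(4 + 2)/6⌋ = 1; p/q = (1·136 + 61)/(1·29 + 13) = 197/42; p² − 22·q² = 38809 − 38808 = 1.
  The first convergent with p² − 22·q² = 1 gives the fundamental solution (x₁, y₁) = (197, 42).
Step 2: Apply the recurrence (x_{n+1}, y_{n+1}) = (x₁x_n + 22y₁y_n, x₁y_n + y₁x_n) repeatedly.
  From (x_1, y_1) = (197, 42): x_2 = 197·197 + 22·42·42 = 77617; y_2 = 197·42 + 42·197 = 16548.
Step 3: Verify x_2² - 22·y_2² = 6024398689 - 6024398688 = 1 (should be 1). ✓

(x_1, y_1) = (197, 42); (x_2, y_2) = (77617, 16548).


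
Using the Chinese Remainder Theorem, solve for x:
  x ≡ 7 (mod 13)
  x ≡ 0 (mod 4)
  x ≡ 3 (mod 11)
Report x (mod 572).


Moduli 13, 4, 11 are pairwise coprime; by CRT there is a unique solution modulo M = 13 · 4 · 11 = 572.
Solve pairwise, accumulating the modulus:
  Start with x ≡ 7 (mod 13).
  Combine with x ≡ 0 (mod 4): since gcd(13, 4) = 1, we get a unique residue mod 52.
    Write x = 7 + 13·t and substitute into x ≡ 0 (mod 4): 13·t ≡ 0 − 7 = -7 (mod 4).
    Reduce coefficients mod 4: 1·t ≡ 1 (mod 4).
    So t ≡ 1 (mod 4).
    Then x = 7 + 13·1 = 20, valid modulo lcm(13, 4) = 52: x ≡ 20 (mod 52).
  Combine with x ≡ 3 (mod 11): since gcd(52, 11) = 1, we get a unique residue mod 572.
    Write x = 20 + 52·t and substitute into x ≡ 3 (mod 11): 52·t ≡ 3 − 20 = -17 (mod 11).
    Reduce coefficients mod 11: 8·t ≡ 5 (mod 11).
    The inverse of 8 mod 11 is 7 (since 8·7 = 56 = 5·11 + 1), so t ≡ 7·5 = 35 ≡ 2 (mod 11).
    Then x = 20 + 52·2 = 124, valid modulo lcm(52, 11) = 572: x ≡ 124 (mod 572).
Verify: 124 mod 13 = 7 ✓, 124 mod 4 = 0 ✓, 124 mod 11 = 3 ✓.

x ≡ 124 (mod 572).


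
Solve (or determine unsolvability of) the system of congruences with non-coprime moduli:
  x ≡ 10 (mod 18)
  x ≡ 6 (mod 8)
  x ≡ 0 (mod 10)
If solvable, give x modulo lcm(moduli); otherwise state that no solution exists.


Moduli 18, 8, 10 are not pairwise coprime, so CRT works modulo lcm(m_i) when all pairwise compatibility conditions hold.
Pairwise compatibility: gcd(m_i, m_j) must divide a_i - a_j for every pair.
Merge one congruence at a time:
  Start: x ≡ 10 (mod 18).
  Combine with x ≡ 6 (mod 8): gcd(18, 8) = 2; 6 - 10 = -4, which IS divisible by 2, so compatible.
    Write x = 10 + 18·t and substitute into x ≡ 6 (mod 8): 18·t ≡ 6 − 10 = -4 (mod 8).
    Divide the congruence (and modulus) by g = 2: 9·t ≡ -2 (mod 4).
    Reduce coefficients mod 4: 1·t ≡ 2 (mod 4).
    So t ≡ 2 (mod 4).
    Then x = 10 + 18·2 = 46, valid modulo lcm(18, 8) = 72: x ≡ 46 (mod 72).
  Combine with x ≡ 0 (mod 10): gcd(72, 10) = 2; 0 - 46 = -46, which IS divisible by 2, so compatible.
    Write x = 46 + 72·t and substitute into x ≡ 0 (mod 10): 72·t ≡ 0 − 46 = -46 (mod 10).
    Divide the congruence (and modulus) by g = 2: 36·t ≡ -23 (mod 5).
    Reduce coefficients mod 5: 1·t ≡ 2 (mod 5).
    So t ≡ 2 (mod 5).
    Then x = 46 + 72·2 = 190, valid modulo lcm(72, 10) = 360: x ≡ 190 (mod 360).
Verify: 190 mod 18 = 10, 190 mod 8 = 6, 190 mod 10 = 0.

x ≡ 190 (mod 360).


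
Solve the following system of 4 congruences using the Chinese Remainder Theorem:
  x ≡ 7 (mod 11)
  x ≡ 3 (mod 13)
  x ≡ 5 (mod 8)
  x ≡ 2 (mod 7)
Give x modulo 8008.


Product of moduli M = 11 · 13 · 8 · 7 = 8008.
Merge one congruence at a time:
  Start: x ≡ 7 (mod 11).
  Combine with x ≡ 3 (mod 13); new modulus lcm = 143.
    Write x = 7 + 11·t and substitute into x ≡ 3 (mod 13): 11·t ≡ 3 − 7 = -4 (mod 13).
    Reduce coefficients mod 13: 11·t ≡ 9 (mod 13).
    The inverse of 11 mod 13 is 6 (since 11·6 = 66 = 5·13 + 1), so t ≡ 6·9 = 54 ≡ 2 (mod 13).
    Then x = 7 + 11·2 = 29, valid modulo lcm(11, 13) = 143: x ≡ 29 (mod 143).
  Combine with x ≡ 5 (mod 8); new modulus lcm = 1144.
    Write x = 29 + 143·t and substitute into x ≡ 5 (mod 8): 143·t ≡ 5 − 29 = -24 (mod 8).
    Reduce coefficients mod 8: 7·t ≡ 0 (mod 8).
    The inverse of 7 mod 8 is 7 (since 7·7 = 49 = 6·8 + 1), so t ≡ 7·0 = 0 ≡ 0 (mod 8).
    Then x = 29 + 143·0 = 29, valid modulo lcm(143, 8) = 1144: x ≡ 29 (mod 1144).
  Combine with x ≡ 2 (mod 7); new modulus lcm = 8008.
    Write x = 29 + 1144·t and substitute into x ≡ 2 (mod 7): 1144·t ≡ 2 − 29 = -27 (mod 7).
    Reduce coefficients mod 7: 3·t ≡ 1 (mod 7).
    The inverse of 3 mod 7 is 5 (since 3·5 = 15 = 2·7 + 1), so t ≡ 5·1 = 5 ≡ 5 (mod 7).
    Then x = 29 + 1144·5 = 5749, valid modulo lcm(1144, 7) = 8008: x ≡ 5749 (mod 8008).
Verify against each original: 5749 mod 11 = 7, 5749 mod 13 = 3, 5749 mod 8 = 5, 5749 mod 7 = 2.

x ≡ 5749 (mod 8008).


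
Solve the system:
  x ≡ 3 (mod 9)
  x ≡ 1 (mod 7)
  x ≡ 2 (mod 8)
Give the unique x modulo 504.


Moduli 9, 7, 8 are pairwise coprime; by CRT there is a unique solution modulo M = 9 · 7 · 8 = 504.
Solve pairwise, accumulating the modulus:
  Start with x ≡ 3 (mod 9).
  Combine with x ≡ 1 (mod 7): since gcd(9, 7) = 1, we get a unique residue mod 63.
    Write x = 3 + 9·t and substitute into x ≡ 1 (mod 7): 9·t ≡ 1 − 3 = -2 (mod 7).
    Reduce coefficients mod 7: 2·t ≡ 5 (mod 7).
    The inverse of 2 mod 7 is 4 (since 2·4 = 8 = 1·7 + 1), so t ≡ 4·5 = 20 ≡ 6 (mod 7).
    Then x = 3 + 9·6 = 57, valid modulo lcm(9, 7) = 63: x ≡ 57 (mod 63).
  Combine with x ≡ 2 (mod 8): since gcd(63, 8) = 1, we get a unique residue mod 504.
    Write x = 57 + 63·t and substitute into x ≡ 2 (mod 8): 63·t ≡ 2 − 57 = -55 (mod 8).
    Reduce coefficients mod 8: 7·t ≡ 1 (mod 8).
    The inverse of 7 mod 8 is 7 (since 7·7 = 49 = 6·8 + 1), so t ≡ 7·1 = 7 ≡ 7 (mod 8).
    Then x = 57 + 63·7 = 498, valid modulo lcm(63, 8) = 504: x ≡ 498 (mod 504).
Verify: 498 mod 9 = 3 ✓, 498 mod 7 = 1 ✓, 498 mod 8 = 2 ✓.

x ≡ 498 (mod 504).


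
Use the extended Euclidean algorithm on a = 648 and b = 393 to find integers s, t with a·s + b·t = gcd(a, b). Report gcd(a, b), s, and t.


Euclidean algorithm on (648, 393) — divide until remainder is 0:
  648 = 1 · 393 + 255
  393 = 1 · 255 + 138
  255 = 1 · 138 + 117
  138 = 1 · 117 + 21
  117 = 5 · 21 + 12
  21 = 1 · 12 + 9
  12 = 1 · 9 + 3
  9 = 3 · 3 + 0
gcd(648, 393) = 3.
Track Bezout coefficients alongside the remainders: start with r₀ = 648 = a·1 + b·0 (s = 1, t = 0) and r₁ = 393 = a·0 + b·1 (s = 0, t = 1); each new remainder r_{k+1} = r_{k-1} − q_k·r_k inherits s_{k+1} = s_{k-1} − q_k·s_k, t_{k+1} = t_{k-1} − q_k·t_k, so r_k = a·s_k + b·t_k at every step:
  q = 1: r = 255, s = 1 − 1·0 = 1, t = 0 − 1·1 = -1  (check: 648·1 + 393·(-1) = 255)
  q = 1: r = 138, s = 0 − 1·1 = -1, t = 1 − 1·(-1) = 2  (check: 648·(-1) + 393·2 = 138)
  q = 1: r = 117, s = 1 − 1·(-1) = 2, t = -1 − 1·2 = -3  (check: 648·2 + 393·(-3) = 117)
  q = 1: r = 21, s = -1 − 1·2 = -3, t = 2 − 1·(-3) = 5  (check: 648·(-3) + 393·5 = 21)
  q = 5: r = 12, s = 2 − 5·(-3) = 17, t = -3 − 5·5 = -28  (check: 648·17 + 393·(-28) = 12)
  q = 1: r = 9, s = -3 − 1·17 = -20, t = 5 − 1·(-28) = 33  (check: 648·(-20) + 393·33 = 9)
  q = 1: r = 3, s = 17 − 1·(-20) = 37, t = -28 − 1·33 = -61  (check: 648·37 + 393·(-61) = 3)
The row with r = 3 (the gcd) gives the Bezout coefficients s = 37, t = -61.
Result: 648 · (37) + 393 · (-61) = 3.

gcd(648, 393) = 3; s = 37, t = -61 (check: 648·37 + 393·(-61) = 3).


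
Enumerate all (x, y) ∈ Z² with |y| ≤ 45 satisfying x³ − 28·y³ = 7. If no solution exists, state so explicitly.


The equation is x³ - 28y³ = 7. For fixed y, x³ = 28·y³ + 7, so a solution requires the RHS to be a perfect cube.
Strategy: iterate y from -45 to 45, compute RHS = 28·y³ + 7, and check whether it is a (positive or negative) perfect cube.
Check small values of y:
  y = 0: RHS = 7 is not a perfect cube.
  y = 1: RHS = 35 is not a perfect cube.
  y = -1: RHS = -21 is not a perfect cube.
  y = 2: RHS = 231 is not a perfect cube.
  y = -2: RHS = -217 is not a perfect cube.
  y = 3: RHS = 763 is not a perfect cube.
  y = -3: RHS = -749 is not a perfect cube.
Continuing the search up to |y| = 45 finds no solutions either.
No (x, y) in the scanned range satisfies the equation.

No integer solutions with |y| ≤ 45.


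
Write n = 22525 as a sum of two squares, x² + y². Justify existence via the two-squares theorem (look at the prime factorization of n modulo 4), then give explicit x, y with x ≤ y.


Step 1: Factor n = 22525 = 5^2 · 17 · 53.
Step 2: Check the mod-4 condition on each prime factor: 5 ≡ 1 (mod 4), exponent 2; 17 ≡ 1 (mod 4), exponent 1; 53 ≡ 1 (mod 4), exponent 1.
All primes ≡ 3 (mod 4) appear to even exponent (or don't appear), so by the two-squares theorem n IS expressible as a sum of two squares.
Step 3: Build a representation. Group n = k² · m with k = 5 and m = 17 · 53 = 901 (a product of primes ≡ 1 (mod 4)); a representation of m scales to one of n via (k·x)² + (k·y)² = k²(x² + y²). Each prime p ≡ 1 (mod 4) is itself a sum of two squares; find a² by testing p − a² for a perfect square:
  17: 17 − 1² = 16 = 4² ⇒ 17 = 1² + 4².
  53: 53 − 1² = 52, 53 − 2² = 49 = 7² ⇒ 53 = 2² + 7².
  Combine using the Brahmagupta–Fibonacci identity (a² + b²)(c² + d²) = (ac − bd)² + (ad + bc)² = (ac + bd)² + (ad − bc)²:
  17 · 53 = 901: from (1² + 4²)(2² + 7²), take (1·2 − 4·7, 1·7 + 4·2) = (2 − 28, 7 + 8) = (-26, 15); dropping signs (only squares matter) gives (26, 15); check 26² + 15² = 676 + 225 = 901 ✓.
  Scale by k = 5: (5·26, 5·15) = (130, 75).
Step 4: Order so x ≤ y and verify: 75² + 130² = 5625 + 16900 = 22525 = n. ✓

n = 22525 = 75² + 130² (one valid representation with x ≤ y).


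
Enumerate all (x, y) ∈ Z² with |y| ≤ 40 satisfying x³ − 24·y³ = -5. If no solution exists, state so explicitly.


The equation is x³ - 24y³ = -5. For fixed y, x³ = 24·y³ − 5, so a solution requires the RHS to be a perfect cube.
Strategy: iterate y from -40 to 40, compute RHS = 24·y³ − 5, and check whether it is a (positive or negative) perfect cube.
Check small values of y:
  y = 0: RHS = -5 is not a perfect cube.
  y = 1: RHS = 19 is not a perfect cube.
  y = -1: RHS = -29 is not a perfect cube.
  y = 2: RHS = 187 is not a perfect cube.
  y = -2: RHS = -197 is not a perfect cube.
  y = 3: RHS = 643 is not a perfect cube.
  y = -3: RHS = -653 is not a perfect cube.
Continuing the search up to |y| = 40 finds no solutions either.
No (x, y) in the scanned range satisfies the equation.

No integer solutions with |y| ≤ 40.


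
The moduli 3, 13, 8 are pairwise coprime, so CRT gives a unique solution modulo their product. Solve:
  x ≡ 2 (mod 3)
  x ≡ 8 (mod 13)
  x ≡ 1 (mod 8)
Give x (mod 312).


Moduli 3, 13, 8 are pairwise coprime; by CRT there is a unique solution modulo M = 3 · 13 · 8 = 312.
Solve pairwise, accumulating the modulus:
  Start with x ≡ 2 (mod 3).
  Combine with x ≡ 8 (mod 13): since gcd(3, 13) = 1, we get a unique residue mod 39.
    Write x = 2 + 3·t and substitute into x ≡ 8 (mod 13): 3·t ≡ 8 − 2 = 6 (mod 13).
    The inverse of 3 mod 13 is 9 (since 3·9 = 27 = 2·13 + 1), so t ≡ 9·6 = 54 ≡ 2 (mod 13).
    Then x = 2 + 3·2 = 8, valid modulo lcm(3, 13) = 39: x ≡ 8 (mod 39).
  Combine with x ≡ 1 (mod 8): since gcd(39, 8) = 1, we get a unique residue mod 312.
    Write x = 8 + 39·t and substitute into x ≡ 1 (mod 8): 39·t ≡ 1 − 8 = -7 (mod 8).
    Reduce coefficients mod 8: 7·t ≡ 1 (mod 8).
    The inverse of 7 mod 8 is 7 (since 7·7 = 49 = 6·8 + 1), so t ≡ 7·1 = 7 ≡ 7 (mod 8).
    Then x = 8 + 39·7 = 281, valid modulo lcm(39, 8) = 312: x ≡ 281 (mod 312).
Verify: 281 mod 3 = 2 ✓, 281 mod 13 = 8 ✓, 281 mod 8 = 1 ✓.

x ≡ 281 (mod 312).


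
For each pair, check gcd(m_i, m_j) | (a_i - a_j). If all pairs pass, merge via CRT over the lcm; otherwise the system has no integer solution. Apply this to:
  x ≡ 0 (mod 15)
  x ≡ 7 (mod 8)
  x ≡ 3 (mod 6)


Moduli 15, 8, 6 are not pairwise coprime, so CRT works modulo lcm(m_i) when all pairwise compatibility conditions hold.
Pairwise compatibility: gcd(m_i, m_j) must divide a_i - a_j for every pair.
Merge one congruence at a time:
  Start: x ≡ 0 (mod 15).
  Combine with x ≡ 7 (mod 8): gcd(15, 8) = 1; 7 - 0 = 7, which IS divisible by 1, so compatible.
    Write x = 0 + 15·t and substitute into x ≡ 7 (mod 8): 15·t ≡ 7 − 0 = 7 (mod 8).
    Reduce coefficients mod 8: 7·t ≡ 7 (mod 8).
    The inverse of 7 mod 8 is 7 (since 7·7 = 49 = 6·8 + 1), so t ≡ 7·7 = 49 ≡ 1 (mod 8).
    Then x = 0 + 15·1 = 15, valid modulo lcm(15, 8) = 120: x ≡ 15 (mod 120).
  Combine with x ≡ 3 (mod 6): gcd(120, 6) = 6; 3 - 15 = -12, which IS divisible by 6, so compatible.
    Write x = 15 + 120·t and substitute into x ≡ 3 (mod 6): 120·t ≡ 3 − 15 = -12 (mod 6).
    Divide the congruence (and modulus) by g = 6: 20·t ≡ -2 (mod 1).
    Modulo 1 every t works; take t = 0.
    Then x = 15 + 120·0 = 15, valid modulo lcm(120, 6) = 120: x ≡ 15 (mod 120).
Verify: 15 mod 15 = 0, 15 mod 8 = 7, 15 mod 6 = 3.

x ≡ 15 (mod 120).


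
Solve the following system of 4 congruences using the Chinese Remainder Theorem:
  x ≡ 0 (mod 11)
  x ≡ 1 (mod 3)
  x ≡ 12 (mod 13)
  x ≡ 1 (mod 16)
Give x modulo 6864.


Product of moduli M = 11 · 3 · 13 · 16 = 6864.
Merge one congruence at a time:
  Start: x ≡ 0 (mod 11).
  Combine with x ≡ 1 (mod 3); new modulus lcm = 33.
    Write x = 0 + 11·t and substitute into x ≡ 1 (mod 3): 11·t ≡ 1 − 0 = 1 (mod 3).
    Reduce coefficients mod 3: 2·t ≡ 1 (mod 3).
    The inverse of 2 mod 3 is 2 (since 2·2 = 4 = 1·3 + 1), so t ≡ 2·1 = 2 ≡ 2 (mod 3).
    Then x = 0 + 11·2 = 22, valid modulo lcm(11, 3) = 33: x ≡ 22 (mod 33).
  Combine with x ≡ 12 (mod 13); new modulus lcm = 429.
    Write x = 22 + 33·t and substitute into x ≡ 12 (mod 13): 33·t ≡ 12 − 22 = -10 (mod 13).
    Reduce coefficients mod 13: 7·t ≡ 3 (mod 13).
    The inverse of 7 mod 13 is 2 (since 7·2 = 14 = 1·13 + 1), so t ≡ 2·3 = 6 ≡ 6 (mod 13).
    Then x = 22 + 33·6 = 220, valid modulo lcm(33, 13) = 429: x ≡ 220 (mod 429).
  Combine with x ≡ 1 (mod 16); new modulus lcm = 6864.
    Write x = 220 + 429·t and substitute into x ≡ 1 (mod 16): 429·t ≡ 1 − 220 = -219 (mod 16).
    Reduce coefficients mod 16: 13·t ≡ 5 (mod 16).
    The inverse of 13 mod 16 is 5 (since 13·5 = 65 = 4·16 + 1), so t ≡ 5·5 = 25 ≡ 9 (mod 16).
    Then x = 220 + 429·9 = 4081, valid modulo lcm(429, 16) = 6864: x ≡ 4081 (mod 6864).
Verify against each original: 4081 mod 11 = 0, 4081 mod 3 = 1, 4081 mod 13 = 12, 4081 mod 16 = 1.

x ≡ 4081 (mod 6864).


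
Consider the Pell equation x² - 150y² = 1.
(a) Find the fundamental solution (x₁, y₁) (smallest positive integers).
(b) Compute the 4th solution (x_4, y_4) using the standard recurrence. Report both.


Step 1: Find the fundamental solution (x₁, y₁) of x² - 150y² = 1.
  Expand √150 as a continued fraction. a₀ = ⌊√150⌋ = 12; iterate m_{k+1} = d_k·a_k − m_k, d_{k+1} = (150 − m_{k+1}²)/d_k, a_{k+1} = ⌊(a₀ + m_{k+1})/d_{k+1}⌋ (starting m₀ = 0, d₀ = 1), with convergents p_k = a_k·p_{k-1} + p_{k-2}, q_k = a_k·q_{k-1} + q_{k-2} (p₋₁ = 1, q₋₁ = 0):
  k = 0: a₀ = 12; p₀/q₀ = 12/1; p₀² − 150·q₀² = 144 − 150 = -6.
  k = 1: m = 12, d = 6, a = ⌊(12 + 12)/6⌋ = 4; p/q = (4·12 + 1)/(4·1 + 0) = 49/4; p² − 150·q² = 2401 − 2400 = 1.
  The first convergent with p² − 150·q² = 1 gives the fundamental solution (x₁, y₁) = (49, 4).
Step 2: Apply the recurrence (x_{n+1}, y_{n+1}) = (x₁x_n + 150y₁y_n, x₁y_n + y₁x_n) repeatedly.
  From (x_1, y_1) = (49, 4): x_2 = 49·49 + 150·4·4 = 4801; y_2 = 49·4 + 4·49 = 392.
  From (x_2, y_2) = (4801, 392): x_3 = 49·4801 + 150·4·392 = 470449; y_3 = 49·392 + 4·4801 = 38412.
  From (x_3, y_3) = (470449, 38412): x_4 = 49·470449 + 150·4·38412 = 46099201; y_4 = 49·38412 + 4·470449 = 3763984.
Step 3: Verify x_4² - 150·y_4² = 2125136332838401 - 2125136332838400 = 1 (should be 1). ✓

(x_1, y_1) = (49, 4); (x_4, y_4) = (46099201, 3763984).


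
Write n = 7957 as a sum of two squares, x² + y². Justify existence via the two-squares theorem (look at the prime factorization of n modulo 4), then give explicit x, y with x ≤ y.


Step 1: Factor n = 7957 = 73 · 109.
Step 2: Check the mod-4 condition on each prime factor: 73 ≡ 1 (mod 4), exponent 1; 109 ≡ 1 (mod 4), exponent 1.
All primes ≡ 3 (mod 4) appear to even exponent (or don't appear), so by the two-squares theorem n IS expressible as a sum of two squares.
Step 3: Build a representation. Here n = 73 · 109 is a product of primes ≡ 1 (mod 4). Each prime p ≡ 1 (mod 4) is itself a sum of two squares; find a² by testing p − a² for a perfect square:
  73: 73 − 1² = 72, 73 − 2² = 69, 73 − 3² = 64 = 8² ⇒ 73 = 3² + 8².
  109: 109 − 1² = 108, 109 − 2² = 105, 109 − 3² = 100 = 10² ⇒ 109 = 3² + 10².
  Combine using the Brahmagupta–Fibonacci identity (a² + b²)(c² + d²) = (ac − bd)² + (ad + bc)² = (ac + bd)² + (ad − bc)²:
  73 · 109 = 7957: from (3² + 8²)(3² + 10²), take (3·3 − 8·10, 3·10 + 8·3) = (9 − 80, 30 + 24) = (-71, 54); dropping signs (only squares matter) gives (71, 54); check 71² + 54² = 5041 + 2916 = 7957 ✓.
Step 4: Order so x ≤ y and verify: 54² + 71² = 2916 + 5041 = 7957 = n. ✓

n = 7957 = 54² + 71² (one valid representation with x ≤ y).


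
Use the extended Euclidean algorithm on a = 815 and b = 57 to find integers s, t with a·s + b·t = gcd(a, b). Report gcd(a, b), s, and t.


Euclidean algorithm on (815, 57) — divide until remainder is 0:
  815 = 14 · 57 + 17
  57 = 3 · 17 + 6
  17 = 2 · 6 + 5
  6 = 1 · 5 + 1
  5 = 5 · 1 + 0
gcd(815, 57) = 1.
Track Bezout coefficients alongside the remainders: start with r₀ = 815 = a·1 + b·0 (s = 1, t = 0) and r₁ = 57 = a·0 + b·1 (s = 0, t = 1); each new remainder r_{k+1} = r_{k-1} − q_k·r_k inherits s_{k+1} = s_{k-1} − q_k·s_k, t_{k+1} = t_{k-1} − q_k·t_k, so r_k = a·s_k + b·t_k at every step:
  q = 14: r = 17, s = 1 − 14·0 = 1, t = 0 − 14·1 = -14  (check: 815·1 + 57·(-14) = 17)
  q = 3: r = 6, s = 0 − 3·1 = -3, t = 1 − 3·(-14) = 43  (check: 815·(-3) + 57·43 = 6)
  q = 2: r = 5, s = 1 − 2·(-3) = 7, t = -14 − 2·43 = -100  (check: 815·7 + 57·(-100) = 5)
  q = 1: r = 1, s = -3 − 1·7 = -10, t = 43 − 1·(-100) = 143  (check: 815·(-10) + 57·143 = 1)
The row with r = 1 (the gcd) gives the Bezout coefficients s = -10, t = 143.
Result: 815 · (-10) + 57 · (143) = 1.

gcd(815, 57) = 1; s = -10, t = 143 (check: 815·(-10) + 57·143 = 1).


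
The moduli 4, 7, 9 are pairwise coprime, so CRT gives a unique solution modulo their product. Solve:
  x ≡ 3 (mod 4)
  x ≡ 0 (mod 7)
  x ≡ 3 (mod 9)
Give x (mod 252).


Moduli 4, 7, 9 are pairwise coprime; by CRT there is a unique solution modulo M = 4 · 7 · 9 = 252.
Solve pairwise, accumulating the modulus:
  Start with x ≡ 3 (mod 4).
  Combine with x ≡ 0 (mod 7): since gcd(4, 7) = 1, we get a unique residue mod 28.
    Write x = 3 + 4·t and substitute into x ≡ 0 (mod 7): 4·t ≡ 0 − 3 = -3 (mod 7).
    Reduce coefficients mod 7: 4·t ≡ 4 (mod 7).
    The inverse of 4 mod 7 is 2 (since 4·2 = 8 = 1·7 + 1), so t ≡ 2·4 = 8 ≡ 1 (mod 7).
    Then x = 3 + 4·1 = 7, valid modulo lcm(4, 7) = 28: x ≡ 7 (mod 28).
  Combine with x ≡ 3 (mod 9): since gcd(28, 9) = 1, we get a unique residue mod 252.
    Write x = 7 + 28·t and substitute into x ≡ 3 (mod 9): 28·t ≡ 3 − 7 = -4 (mod 9).
    Reduce coefficients mod 9: 1·t ≡ 5 (mod 9).
    So t ≡ 5 (mod 9).
    Then x = 7 + 28·5 = 147, valid modulo lcm(28, 9) = 252: x ≡ 147 (mod 252).
Verify: 147 mod 4 = 3 ✓, 147 mod 7 = 0 ✓, 147 mod 9 = 3 ✓.

x ≡ 147 (mod 252).


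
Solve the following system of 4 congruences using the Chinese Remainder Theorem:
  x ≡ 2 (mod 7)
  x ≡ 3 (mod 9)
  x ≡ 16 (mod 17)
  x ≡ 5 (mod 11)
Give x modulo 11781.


Product of moduli M = 7 · 9 · 17 · 11 = 11781.
Merge one congruence at a time:
  Start: x ≡ 2 (mod 7).
  Combine with x ≡ 3 (mod 9); new modulus lcm = 63.
    Write x = 2 + 7·t and substitute into x ≡ 3 (mod 9): 7·t ≡ 3 − 2 = 1 (mod 9).
    The inverse of 7 mod 9 is 4 (since 7·4 = 28 = 3·9 + 1), so t ≡ 4·1 = 4 ≡ 4 (mod 9).
    Then x = 2 + 7·4 = 30, valid modulo lcm(7, 9) = 63: x ≡ 30 (mod 63).
  Combine with x ≡ 16 (mod 17); new modulus lcm = 1071.
    Write x = 30 + 63·t and substitute into x ≡ 16 (mod 17): 63·t ≡ 16 − 30 = -14 (mod 17).
    Reduce coefficients mod 17: 12·t ≡ 3 (mod 17).
    The inverse of 12 mod 17 is 10 (since 12·10 = 120 = 7·17 + 1), so t ≡ 10·3 = 30 ≡ 13 (mod 17).
    Then x = 30 + 63·13 = 849, valid modulo lcm(63, 17) = 1071: x ≡ 849 (mod 1071).
  Combine with x ≡ 5 (mod 11); new modulus lcm = 11781.
    Write x = 849 + 1071·t and substitute into x ≡ 5 (mod 11): 1071·t ≡ 5 − 849 = -844 (mod 11).
    Reduce coefficients mod 11: 4·t ≡ 3 (mod 11).
    The inverse of 4 mod 11 is 3 (since 4·3 = 12 = 1·11 + 1), so t ≡ 3·3 = 9 ≡ 9 (mod 11).
    Then x = 849 + 1071·9 = 10488, valid modulo lcm(1071, 11) = 11781: x ≡ 10488 (mod 11781).
Verify against each original: 10488 mod 7 = 2, 10488 mod 9 = 3, 10488 mod 17 = 16, 10488 mod 11 = 5.

x ≡ 10488 (mod 11781).


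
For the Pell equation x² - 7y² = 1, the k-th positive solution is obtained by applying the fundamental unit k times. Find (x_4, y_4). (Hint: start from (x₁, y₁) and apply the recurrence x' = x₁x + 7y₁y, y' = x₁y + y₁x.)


Step 1: Find the fundamental solution (x₁, y₁) of x² - 7y² = 1.
  Expand √7 as a continued fraction. a₀ = ⌊√7⌋ = 2; iterate m_{k+1} = d_k·a_k − m_k, d_{k+1} = (7 − m_{k+1}²)/d_k, a_{k+1} = ⌊(a₀ + m_{k+1})/d_{k+1}⌋ (starting m₀ = 0, d₀ = 1), with convergents p_k = a_k·p_{k-1} + p_{k-2}, q_k = a_k·q_{k-1} + q_{k-2} (p₋₁ = 1, q₋₁ = 0):
  k = 0: a₀ = 2; p₀/q₀ = 2/1; p₀² − 7·q₀² = 4 − 7 = -3.
  k = 1: m = 2, d = 3, a = ⌊(2 + 2)/3⌋ = 1; p/q = (1·2 + 1)/(1·1 + 0) = 3/1; p² − 7·q² = 9 − 7 = 2.
  k = 2: m = 1, d = 2, a = ⌊(2 + 1)/2⌋ = 1; p/q = (1·3 + 2)/(1·1 + 1) = 5/2; p² − 7·q² = 25 − 28 = -3.
  k = 3: m = 1, d = 3, a = ⌊(2 + 1)/3⌋ = 1; p/q = (1·5 + 3)/(1·2 + 1) = 8/3; p² − 7·q² = 64 − 63 = 1.
  The first convergent with p² − 7·q² = 1 gives the fundamental solution (x₁, y₁) = (8, 3).
Step 2: Apply the recurrence (x_{n+1}, y_{n+1}) = (x₁x_n + 7y₁y_n, x₁y_n + y₁x_n) repeatedly.
  From (x_1, y_1) = (8, 3): x_2 = 8·8 + 7·3·3 = 127; y_2 = 8·3 + 3·8 = 48.
  From (x_2, y_2) = (127, 48): x_3 = 8·127 + 7·3·48 = 2024; y_3 = 8·48 + 3·127 = 765.
  From (x_3, y_3) = (2024, 765): x_4 = 8·2024 + 7·3·765 = 32257; y_4 = 8·765 + 3·2024 = 12192.
Step 3: Verify x_4² - 7·y_4² = 1040514049 - 1040514048 = 1 (should be 1). ✓

(x_1, y_1) = (8, 3); (x_4, y_4) = (32257, 12192).


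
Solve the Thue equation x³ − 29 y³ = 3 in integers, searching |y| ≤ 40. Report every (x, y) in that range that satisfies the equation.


The equation is x³ - 29y³ = 3. For fixed y, x³ = 29·y³ + 3, so a solution requires the RHS to be a perfect cube.
Strategy: iterate y from -40 to 40, compute RHS = 29·y³ + 3, and check whether it is a (positive or negative) perfect cube.
Check small values of y:
  y = 0: RHS = 3 is not a perfect cube.
  y = 1: RHS = 32 is not a perfect cube.
  y = -1: RHS = -26 is not a perfect cube.
  y = 2: RHS = 235 is not a perfect cube.
  y = -2: RHS = -229 is not a perfect cube.
  y = 3: RHS = 786 is not a perfect cube.
  y = -3: RHS = -780 is not a perfect cube.
Continuing the search up to |y| = 40 finds no solutions either.
No (x, y) in the scanned range satisfies the equation.

No integer solutions with |y| ≤ 40.


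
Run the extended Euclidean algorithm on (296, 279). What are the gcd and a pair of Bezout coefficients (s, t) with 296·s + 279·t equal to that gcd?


Euclidean algorithm on (296, 279) — divide until remainder is 0:
  296 = 1 · 279 + 17
  279 = 16 · 17 + 7
  17 = 2 · 7 + 3
  7 = 2 · 3 + 1
  3 = 3 · 1 + 0
gcd(296, 279) = 1.
Track Bezout coefficients alongside the remainders: start with r₀ = 296 = a·1 + b·0 (s = 1, t = 0) and r₁ = 279 = a·0 + b·1 (s = 0, t = 1); each new remainder r_{k+1} = r_{k-1} − q_k·r_k inherits s_{k+1} = s_{k-1} − q_k·s_k, t_{k+1} = t_{k-1} − q_k·t_k, so r_k = a·s_k + b·t_k at every step:
  q = 1: r = 17, s = 1 − 1·0 = 1, t = 0 − 1·1 = -1  (check: 296·1 + 279·(-1) = 17)
  q = 16: r = 7, s = 0 − 16·1 = -16, t = 1 − 16·(-1) = 17  (check: 296·(-16) + 279·17 = 7)
  q = 2: r = 3, s = 1 − 2·(-16) = 33, t = -1 − 2·17 = -35  (check: 296·33 + 279·(-35) = 3)
  q = 2: r = 1, s = -16 − 2·33 = -82, t = 17 − 2·(-35) = 87  (check: 296·(-82) + 279·87 = 1)
The row with r = 1 (the gcd) gives the Bezout coefficients s = -82, t = 87.
Result: 296 · (-82) + 279 · (87) = 1.

gcd(296, 279) = 1; s = -82, t = 87 (check: 296·(-82) + 279·87 = 1).


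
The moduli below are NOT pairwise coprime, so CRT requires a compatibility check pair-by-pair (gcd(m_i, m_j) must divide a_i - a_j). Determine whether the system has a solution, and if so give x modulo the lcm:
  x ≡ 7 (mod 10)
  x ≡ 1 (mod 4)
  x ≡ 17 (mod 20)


Moduli 10, 4, 20 are not pairwise coprime, so CRT works modulo lcm(m_i) when all pairwise compatibility conditions hold.
Pairwise compatibility: gcd(m_i, m_j) must divide a_i - a_j for every pair.
Merge one congruence at a time:
  Start: x ≡ 7 (mod 10).
  Combine with x ≡ 1 (mod 4): gcd(10, 4) = 2; 1 - 7 = -6, which IS divisible by 2, so compatible.
    Write x = 7 + 10·t and substitute into x ≡ 1 (mod 4): 10·t ≡ 1 − 7 = -6 (mod 4).
    Divide the congruence (and modulus) by g = 2: 5·t ≡ -3 (mod 2).
    Reduce coefficients mod 2: 1·t ≡ 1 (mod 2).
    So t ≡ 1 (mod 2).
    Then x = 7 + 10·1 = 17, valid modulo lcm(10, 4) = 20: x ≡ 17 (mod 20).
  Combine with x ≡ 17 (mod 20): gcd(20, 20) = 20; 17 - 17 = 0, which IS divisible by 20, so compatible.
    Write x = 17 + 20·t and substitute into x ≡ 17 (mod 20): 20·t ≡ 17 − 17 = 0 (mod 20).
    Divide the congruence (and modulus) by g = 20: 1·t ≡ 0 (mod 1).
    Modulo 1 every t works; take t = 0.
    Then x = 17 + 20·0 = 17, valid modulo lcm(20, 20) = 20: x ≡ 17 (mod 20).
Verify: 17 mod 10 = 7, 17 mod 4 = 1, 17 mod 20 = 17.

x ≡ 17 (mod 20).


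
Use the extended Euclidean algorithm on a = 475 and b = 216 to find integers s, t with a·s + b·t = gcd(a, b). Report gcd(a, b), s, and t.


Euclidean algorithm on (475, 216) — divide until remainder is 0:
  475 = 2 · 216 + 43
  216 = 5 · 43 + 1
  43 = 43 · 1 + 0
gcd(475, 216) = 1.
Track Bezout coefficients alongside the remainders: start with r₀ = 475 = a·1 + b·0 (s = 1, t = 0) and r₁ = 216 = a·0 + b·1 (s = 0, t = 1); each new remainder r_{k+1} = r_{k-1} − q_k·r_k inherits s_{k+1} = s_{k-1} − q_k·s_k, t_{k+1} = t_{k-1} − q_k·t_k, so r_k = a·s_k + b·t_k at every step:
  q = 2: r = 43, s = 1 − 2·0 = 1, t = 0 − 2·1 = -2  (check: 475·1 + 216·(-2) = 43)
  q = 5: r = 1, s = 0 − 5·1 = -5, t = 1 − 5·(-2) = 11  (check: 475·(-5) + 216·11 = 1)
The row with r = 1 (the gcd) gives the Bezout coefficients s = -5, t = 11.
Result: 475 · (-5) + 216 · (11) = 1.

gcd(475, 216) = 1; s = -5, t = 11 (check: 475·(-5) + 216·11 = 1).


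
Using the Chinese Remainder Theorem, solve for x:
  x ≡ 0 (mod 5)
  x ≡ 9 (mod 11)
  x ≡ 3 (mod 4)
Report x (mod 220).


Moduli 5, 11, 4 are pairwise coprime; by CRT there is a unique solution modulo M = 5 · 11 · 4 = 220.
Solve pairwise, accumulating the modulus:
  Start with x ≡ 0 (mod 5).
  Combine with x ≡ 9 (mod 11): since gcd(5, 11) = 1, we get a unique residue mod 55.
    Write x = 0 + 5·t and substitute into x ≡ 9 (mod 11): 5·t ≡ 9 − 0 = 9 (mod 11).
    The inverse of 5 mod 11 is 9 (since 5·9 = 45 = 4·11 + 1), so t ≡ 9·9 = 81 ≡ 4 (mod 11).
    Then x = 0 + 5·4 = 20, valid modulo lcm(5, 11) = 55: x ≡ 20 (mod 55).
  Combine with x ≡ 3 (mod 4): since gcd(55, 4) = 1, we get a unique residue mod 220.
    Write x = 20 + 55·t and substitute into x ≡ 3 (mod 4): 55·t ≡ 3 − 20 = -17 (mod 4).
    Reduce coefficients mod 4: 3·t ≡ 3 (mod 4).
    The inverse of 3 mod 4 is 3 (since 3·3 = 9 = 2·4 + 1), so t ≡ 3·3 = 9 ≡ 1 (mod 4).
    Then x = 20 + 55·1 = 75, valid modulo lcm(55, 4) = 220: x ≡ 75 (mod 220).
Verify: 75 mod 5 = 0 ✓, 75 mod 11 = 9 ✓, 75 mod 4 = 3 ✓.

x ≡ 75 (mod 220).


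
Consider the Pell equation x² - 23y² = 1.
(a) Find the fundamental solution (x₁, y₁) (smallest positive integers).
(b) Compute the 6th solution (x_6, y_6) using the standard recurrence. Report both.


Step 1: Find the fundamental solution (x₁, y₁) of x² - 23y² = 1.
  Expand √23 as a continued fraction. a₀ = ⌊√23⌋ = 4; iterate m_{k+1} = d_k·a_k − m_k, d_{k+1} = (23 − m_{k+1}²)/d_k, a_{k+1} = ⌊(a₀ + m_{k+1})/d_{k+1}⌋ (starting m₀ = 0, d₀ = 1), with convergents p_k = a_k·p_{k-1} + p_{k-2}, q_k = a_k·q_{k-1} + q_{k-2} (p₋₁ = 1, q₋₁ = 0):
  k = 0: a₀ = 4; p₀/q₀ = 4/1; p₀² − 23·q₀² = 16 − 23 = -7.
  k = 1: m = 4, d = 7, a = ⌊(4 + 4)/7⌋ = 1; p/q = (1·4 + 1)/(1·1 + 0) = 5/1; p² − 23·q² = 25 − 23 = 2.
  k = 2: m = 3, d = 2, a = ⌊(4 + 3)/2⌋ = 3; p/q = (3·5 + 4)/(3·1 + 1) = 19/4; p² − 23·q² = 361 − 368 = -7.
  k = 3: m = 3, d = 7, a = ⌊(4 + 3)/7⌋ = 1; p/q = (1·19 + 5)/(1·4 + 1) = 24/5; p² − 23·q² = 576 − 575 = 1.
  The first convergent with p² − 23·q² = 1 gives the fundamental solution (x₁, y₁) = (24, 5).
Step 2: Apply the recurrence (x_{n+1}, y_{n+1}) = (x₁x_n + 23y₁y_n, x₁y_n + y₁x_n) repeatedly.
  From (x_1, y_1) = (24, 5): x_2 = 24·24 + 23·5·5 = 1151; y_2 = 24·5 + 5·24 = 240.
  From (x_2, y_2) = (1151, 240): x_3 = 24·1151 + 23·5·240 = 55224; y_3 = 24·240 + 5·1151 = 11515.
  From (x_3, y_3) = (55224, 11515): x_4 = 24·55224 + 23·5·11515 = 2649601; y_4 = 24·11515 + 5·55224 = 552480.
  From (x_4, y_4) = (2649601, 552480): x_5 = 24·2649601 + 23·5·552480 = 127125624; y_5 = 24·552480 + 5·2649601 = 26507525.
  From (x_5, y_5) = (127125624, 26507525): x_6 = 24·127125624 + 23·5·26507525 = 6099380351; y_6 = 24·26507525 + 5·127125624 = 1271808720.
Step 3: Verify x_6² - 23·y_6² = 37202440666164883201 - 37202440666164883200 = 1 (should be 1). ✓

(x_1, y_1) = (24, 5); (x_6, y_6) = (6099380351, 1271808720).


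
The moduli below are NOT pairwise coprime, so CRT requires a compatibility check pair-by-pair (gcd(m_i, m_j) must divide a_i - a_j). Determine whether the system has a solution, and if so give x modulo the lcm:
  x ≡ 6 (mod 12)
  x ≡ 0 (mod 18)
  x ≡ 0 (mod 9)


Moduli 12, 18, 9 are not pairwise coprime, so CRT works modulo lcm(m_i) when all pairwise compatibility conditions hold.
Pairwise compatibility: gcd(m_i, m_j) must divide a_i - a_j for every pair.
Merge one congruence at a time:
  Start: x ≡ 6 (mod 12).
  Combine with x ≡ 0 (mod 18): gcd(12, 18) = 6; 0 - 6 = -6, which IS divisible by 6, so compatible.
    Write x = 6 + 12·t and substitute into x ≡ 0 (mod 18): 12·t ≡ 0 − 6 = -6 (mod 18).
    Divide the congruence (and modulus) by g = 6: 2·t ≡ -1 (mod 3).
    Reduce coefficients mod 3: 2·t ≡ 2 (mod 3).
    The inverse of 2 mod 3 is 2 (since 2·2 = 4 = 1·3 + 1), so t ≡ 2·2 = 4 ≡ 1 (mod 3).
    Then x = 6 + 12·1 = 18, valid modulo lcm(12, 18) = 36: x ≡ 18 (mod 36).
  Combine with x ≡ 0 (mod 9): gcd(36, 9) = 9; 0 - 18 = -18, which IS divisible by 9, so compatible.
    Write x = 18 + 36·t and substitute into x ≡ 0 (mod 9): 36·t ≡ 0 − 18 = -18 (mod 9).
    Divide the congruence (and modulus) by g = 9: 4·t ≡ -2 (mod 1).
    Modulo 1 every t works; take t = 0.
    Then x = 18 + 36·0 = 18, valid modulo lcm(36, 9) = 36: x ≡ 18 (mod 36).
Verify: 18 mod 12 = 6, 18 mod 18 = 0, 18 mod 9 = 0.

x ≡ 18 (mod 36).
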